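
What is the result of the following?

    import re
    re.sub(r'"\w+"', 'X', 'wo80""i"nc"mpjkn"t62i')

`sub` substitutes 'X' at each match site.

'wo80"XncXt62i'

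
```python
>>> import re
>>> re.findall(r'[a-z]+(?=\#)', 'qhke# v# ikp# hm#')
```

The `(?=…)`/`(?<=…)` assertion just peeks at neighbouring text; it doesn't advance the match position.
Walking the string: at [0:4] → 'qhke'; at [6:7] → 'v'; at [9:12] → 'ikp'; at [14:16] → 'hm'.
Since nothing is captured, `findall` lists the 4 matched substrings directly.

['qhke', 'v', 'ikp', 'hm']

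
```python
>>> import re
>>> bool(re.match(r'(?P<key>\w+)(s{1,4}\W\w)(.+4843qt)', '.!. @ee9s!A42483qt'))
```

Pattern: one or more of a word character (captured as 'key'); then 1 to 4 of a literal 's', then a non-word character, then a word character (captured); then one or more of any character, then the literal '484', then the literal '3qt' (captured).
`match` is anchored at position 0; if the pattern doesn't fit there, it returns None.
Here the pattern fails at index 0, so the call returns None, and `bool(None)` is False.

False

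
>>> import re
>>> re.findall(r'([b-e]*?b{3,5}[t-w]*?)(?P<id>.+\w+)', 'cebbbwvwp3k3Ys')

The pattern matches zero or more of a character in [b-e] (lazy), then 3 to 5 of the literal 'b', then zero or more of a character in [t-w] (lazy) (captured); then one or more of any character, then one or more of a word character (captured as 'id').
A non-greedy quantifier consumes as few characters as it can — just enough that the remainder of the pattern still matches from where it stops; whatever follows it matches normally.
Walking the string: at [0:14] match 'cebbbwvwp3k3Ys', groups = ('cebbb', 'wvwp3k3Ys').
Multiple groups make `findall` return tuples — one 2-tuple for the one match.

[('cebbb', 'wvwp3k3Ys')]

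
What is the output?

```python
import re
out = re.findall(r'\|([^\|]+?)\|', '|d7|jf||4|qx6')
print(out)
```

Because there's exactly one group, `findall` drops the full match and keeps group 1 from each hit.

['d7', '4']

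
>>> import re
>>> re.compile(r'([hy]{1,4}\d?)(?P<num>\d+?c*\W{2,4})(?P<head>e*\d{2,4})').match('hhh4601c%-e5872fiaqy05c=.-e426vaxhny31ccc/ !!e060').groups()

Pattern: 1 to 4 of one of [hy], then optionally a digit (captured); then one or more of a digit (lazy), then zero or more of a literal 'c', then 2 to 4 of a non-word character (captured as 'num'); then zero or more of the literal 'e', then 2 to 4 of a digit (captured as 'head').
`re.match` only tries the pattern at the start of the string.
The match spans [0:15] → 'hhh4601c%-e5872'.
Captured: group 1 = 'hhh4', group 2 = '601c%-', group 3 = 'e5872'.

('hhh4', '601c%-', 'e5872')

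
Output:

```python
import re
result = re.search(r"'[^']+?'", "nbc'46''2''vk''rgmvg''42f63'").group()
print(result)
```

'46'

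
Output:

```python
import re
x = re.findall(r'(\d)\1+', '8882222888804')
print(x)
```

['8', '2', '8']

`\1` has to match the exact text group 1 already captured.
Because there's exactly one group, `findall` drops the full match and keeps group 1 from each hit.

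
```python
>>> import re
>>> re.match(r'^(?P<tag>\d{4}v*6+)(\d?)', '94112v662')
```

Pattern: anchored at the start of the string; then exactly 4 of a digit, then zero or more of the literal 'v', then one or more of a literal '6' (captured as 'tag'); then optionally a digit (captured).
`match` is anchored at position 0; if the pattern doesn't fit there, it returns None.
Here the string doesn't start with a match, so the call returns None.

None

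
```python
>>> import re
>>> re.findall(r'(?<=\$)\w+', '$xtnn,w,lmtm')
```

['xtnn']

Because the assertion is zero-width, the text it checks is not consumed and won't appear in the result.
Scanning left to right: at [1:5] → 'xtnn'.
No capturing groups, so `findall` returns the 1 full match string.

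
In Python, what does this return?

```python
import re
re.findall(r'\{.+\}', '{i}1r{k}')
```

Walking the string: at [0:8] → '{i}1r{k}'.
No capturing groups, so `findall` returns the 1 full match string.

['{i}1r{k}']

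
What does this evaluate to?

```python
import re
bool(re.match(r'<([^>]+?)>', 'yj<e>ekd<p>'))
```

With `match`, the pattern is implicitly anchored at the beginning.
Here the string doesn't start with a match, so the call returns None, and `bool(None)` is False.

False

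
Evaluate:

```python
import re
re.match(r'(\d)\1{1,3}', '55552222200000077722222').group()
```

'5555'

A backreference is literal: `\1` must see the identical characters the first group matched.
With `match`, the pattern is implicitly anchored at the beginning.
The match spans [0:4] → '5555'.
Captured: group 1 = '5'.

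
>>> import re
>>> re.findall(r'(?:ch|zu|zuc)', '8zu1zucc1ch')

['zu', 'zu', 'ch']

Alternation tries branches left to right and keeps the first one that lets the overall match succeed at that position.
Matches: at [1:3] → 'zu'; at [4:6] → 'zu'; at [9:11] → 'ch'.
With no groups in the pattern, `findall` gives back each whole match — 3 here.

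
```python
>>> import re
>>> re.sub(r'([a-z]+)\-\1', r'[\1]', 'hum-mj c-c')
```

'hu[m]j [c]'

A backreference is literal: `\1` must see the identical characters the first group matched.
Matches: at [2:5] → 'm-m'; at [7:10] → 'c-c'.
`\1` in the replacement pulls in group 1's text for each match.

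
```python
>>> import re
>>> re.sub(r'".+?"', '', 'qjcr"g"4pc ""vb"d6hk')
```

'qjcr4pc d6hk'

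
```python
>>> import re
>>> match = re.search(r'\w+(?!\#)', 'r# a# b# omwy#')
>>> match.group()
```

The negative lookaround is zero-width — it rules out positions where the adjacent text would match, without consuming anything.
`re.search` scans for the first position where the pattern succeeds.
The match spans [9:12] → 'omw'.

'omw'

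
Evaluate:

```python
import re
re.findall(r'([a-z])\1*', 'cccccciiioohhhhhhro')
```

A backreference is literal: `\1` must see the identical characters the first group matched.
Scanning left to right: at [0:6] match 'cccccc', group 1 = 'c'; at [6:9] match 'iii', group 1 = 'i'; at [9:11] match 'oo', group 1 = 'o'; at [11:17] match 'hhhhhh', group 1 = 'h'; at [17:18] match 'r', group 1 = 'r'; ….
`findall` collects group 1 from each match (6 total).

['c', 'i', 'o', 'h', 'r', 'o']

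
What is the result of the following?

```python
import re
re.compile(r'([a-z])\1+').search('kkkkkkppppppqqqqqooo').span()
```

After group 1 captures some text, `\1` only succeeds where that same text appears again.
`re.search` scans for the first position where the pattern succeeds.
The match spans [0:6] → 'kkkkkk'.
Captured: group 1 = 'k'.

(0, 6)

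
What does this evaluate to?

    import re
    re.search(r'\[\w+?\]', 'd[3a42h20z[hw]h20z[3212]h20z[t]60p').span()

(10, 14)

`re.search` tries every starting position until one works.
The match spans [10:14] → '[hw]'.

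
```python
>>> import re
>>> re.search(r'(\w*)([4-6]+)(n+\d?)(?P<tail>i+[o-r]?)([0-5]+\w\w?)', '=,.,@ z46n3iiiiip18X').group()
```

Pattern: zero or more of a word character (captured); then one or more of a character in [4-6] (captured); then one or more of the literal 'n', then optionally a digit (captured); then one or more of a literal 'i', then optionally a character in [o-r] (captured as 'tail'); then one or more of a character in [0-5], then a word character, then optionally a word character (captured).
`re.search` scans for the first position where the pattern succeeds.
The match spans [6:20] → 'z46n3iiiiip18X'.
Captured: group 1 = 'z4', group 2 = '6', group 3 = 'n3', group 4 = 'iiiiip', group 5 = '18X'.

'z46n3iiiiip18X'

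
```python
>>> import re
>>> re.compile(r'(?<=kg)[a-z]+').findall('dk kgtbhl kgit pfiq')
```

Lookahead/lookbehind check context without consuming it, so the matched span excludes the asserted characters.
Matches: at [5:9] → 'tbhl'; at [12:14] → 'it'.
Since nothing is captured, `findall` lists the 2 matched substrings directly.

['tbhl', 'it']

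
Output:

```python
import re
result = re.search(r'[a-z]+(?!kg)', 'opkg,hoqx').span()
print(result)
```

(0, 4)

A negative assertion filters positions out without eating any characters.
The match spans [0:4] → 'opkg'.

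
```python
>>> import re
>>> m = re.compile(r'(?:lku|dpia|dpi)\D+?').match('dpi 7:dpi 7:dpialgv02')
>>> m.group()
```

'dpi '

`match` is anchored at position 0; if the pattern doesn't fit there, it returns None.
The match spans [0:4] → 'dpi '.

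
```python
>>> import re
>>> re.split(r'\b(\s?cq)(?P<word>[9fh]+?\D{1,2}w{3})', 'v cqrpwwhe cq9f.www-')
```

This matches a word boundary (`\b`, zero-width); then optionally whitespace, then the literal 'cq' (captured); then one or more of one of [9fh] (lazy), then 1 to 2 of a non-digit, then exactly 3 of the literal 'w' (captured as 'word').
Matches to split on: at [10:19] → ' cq9f.www'.
The group in the pattern means `split` returns the separators' captures alongside the pieces.

['v cqrpwwhe', ' cq', '9f.www', '-']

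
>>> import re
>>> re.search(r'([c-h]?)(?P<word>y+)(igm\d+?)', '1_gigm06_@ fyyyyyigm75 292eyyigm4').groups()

('f', 'yyyyy', 'igm7')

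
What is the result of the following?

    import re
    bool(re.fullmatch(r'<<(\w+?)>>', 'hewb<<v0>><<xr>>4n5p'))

`fullmatch` succeeds only if the pattern covers the string from start to end.
Here there's no way to consume every character, so the call returns None, and `bool(None)` is False.

False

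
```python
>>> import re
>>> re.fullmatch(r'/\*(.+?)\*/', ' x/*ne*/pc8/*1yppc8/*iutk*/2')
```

`fullmatch` succeeds only if the pattern covers the string from start to end.
Here the string isn't matched end-to-end, so the call returns None.

None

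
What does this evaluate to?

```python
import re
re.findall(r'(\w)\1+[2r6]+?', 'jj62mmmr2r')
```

['j', 'm']

The backreference `\1` re-matches whatever the first group consumed, character for character.
Because there's exactly one group, `findall` drops the full match and keeps group 1 from each hit.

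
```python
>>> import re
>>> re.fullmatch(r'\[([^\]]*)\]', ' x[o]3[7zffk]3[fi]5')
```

None

`fullmatch` succeeds only if the pattern covers the string from start to end.
Here the pattern can't cover the whole string, so the call returns None.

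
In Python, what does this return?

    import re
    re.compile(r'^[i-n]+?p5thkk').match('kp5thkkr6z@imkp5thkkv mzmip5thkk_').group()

With `match`, the pattern is implicitly anchored at the beginning.
The match spans [0:7] → 'kp5thkk'.

'kp5thkk'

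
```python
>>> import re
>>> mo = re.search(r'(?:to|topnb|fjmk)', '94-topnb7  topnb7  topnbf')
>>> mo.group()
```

`|` is ordered: at each position the engine commits to the first alternative that works.
`re.search` scans for the first position where the pattern succeeds.
The match spans [3:5] → 'to'.

'to'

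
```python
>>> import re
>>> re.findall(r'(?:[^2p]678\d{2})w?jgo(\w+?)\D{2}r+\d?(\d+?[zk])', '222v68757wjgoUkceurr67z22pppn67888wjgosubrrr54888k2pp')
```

[('s', '4888k')]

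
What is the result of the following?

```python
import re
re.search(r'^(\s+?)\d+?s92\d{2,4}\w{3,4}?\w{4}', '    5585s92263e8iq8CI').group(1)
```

'    '

The pattern matches anchored at the start of the string; then one or more of whitespace (lazy) (captured); then one or more of a digit (lazy), then the literal 's92', then 2 to 4 of a digit; then 3 to 4 of a word character (lazy), then exactly 4 of a word character.
Unlike `match`, `search` isn't anchored — it looks for the pattern anywhere in the string.
The match spans [0:21] → '    5585s92263e8iq8CI'.
Captured: group 1 = '    '.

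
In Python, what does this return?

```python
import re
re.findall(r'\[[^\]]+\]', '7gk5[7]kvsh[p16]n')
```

['[7]', '[p16]']

Scanning left to right: at [4:7] → '[7]'; at [11:16] → '[p16]'.
With no groups in the pattern, `findall` gives back each whole match — 2 here.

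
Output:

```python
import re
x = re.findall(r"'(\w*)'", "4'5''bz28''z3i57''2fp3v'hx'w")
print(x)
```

With a single group, `findall` returns only what that group captured — 4 items.

['5', 'bz28', 'z3i57', '2fp3v']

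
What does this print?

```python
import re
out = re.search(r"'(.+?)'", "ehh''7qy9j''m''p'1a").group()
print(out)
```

''7qy9j'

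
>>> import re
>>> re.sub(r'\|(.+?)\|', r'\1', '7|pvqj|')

Matches: at [1:7] → '|pvqj|'.
`\1` in the replacement pulls in group 1's text for each match.

'7pvqj'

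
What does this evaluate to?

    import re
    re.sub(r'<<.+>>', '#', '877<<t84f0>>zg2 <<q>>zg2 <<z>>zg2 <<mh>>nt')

'877#nt'

Matches: at [3:40] → '<<t84f0>>zg2 <<q>>zg2 <<z>>zg2 <<mh>>'.
`sub` substitutes '#' at each match site.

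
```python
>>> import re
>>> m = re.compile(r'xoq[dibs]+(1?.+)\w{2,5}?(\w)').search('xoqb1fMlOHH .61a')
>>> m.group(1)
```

Pattern: the literal 'xoq', then one or more of one of [dibs]; then optionally a literal '1', then one or more of any character (captured); then 2 to 5 of a word character (lazy); then a word character (captured).
`re.search` tries every starting position until one works.
The match spans [0:16] → 'xoqb1fMlOHH .61a'.
Captured: group 1 = '1fMlOHH .', group 2 = 'a'.

'1fMlOHH .'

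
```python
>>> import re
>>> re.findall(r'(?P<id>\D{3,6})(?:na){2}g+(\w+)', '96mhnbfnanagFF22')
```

Pattern: 3 to 6 of a non-digit (captured as 'id'); then the literal 'na' repeated 2 times, then one or more of the literal 'g'; then one or more of a word character (captured).
Matches: at [2:16] match 'mhnbfnanagFF22', groups = ('mhnbf', 'FF22').
2 groups means the one result is a tuple of 2 captured strings — 1 here.

[('mhnbf', 'FF22')]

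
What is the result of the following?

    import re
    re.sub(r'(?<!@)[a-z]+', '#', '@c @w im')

'@c @w #'

Because the assertion is negative and zero-width, positions next to the forbidden text are skipped.
Matches: at [6:8] → 'im'.
Every occurrence is swapped for '#'.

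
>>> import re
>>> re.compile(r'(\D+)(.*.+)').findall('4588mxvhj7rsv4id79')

This matches one or more of a non-digit (captured); then zero or more of any character, then one or more of any character (captured).
`findall` packs the 2 group values into a tuple for every match.

[('mxvhj', '7rsv4id79')]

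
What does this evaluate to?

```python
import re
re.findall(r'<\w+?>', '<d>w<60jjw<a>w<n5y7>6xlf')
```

Matches: at [0:3] → '<d>'; at [10:13] → '<a>'; at [14:20] → '<n5y7>'.
`findall` yields the raw match text (3 of them) because the pattern has no groups.

['<d>', '<a>', '<n5y7>']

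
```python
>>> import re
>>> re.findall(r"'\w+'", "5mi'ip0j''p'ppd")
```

Matches: at [3:9] → "'ip0j'"; at [9:12] → "'p'".
Since nothing is captured, `findall` lists the 2 matched substrings directly.

["'ip0j'", "'p'"]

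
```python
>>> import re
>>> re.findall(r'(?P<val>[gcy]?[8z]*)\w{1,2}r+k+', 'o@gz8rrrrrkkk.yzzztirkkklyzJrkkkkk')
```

['gz8', 'yzzz', 'yz']

The pattern matches optionally one of [gcy], then zero or more of one of [8z] (captured as 'val'); then 1 to 2 of a word character, then one or more of a literal 'r'; then one or more of a literal 'k'.
Scanning left to right: at [2:13] match 'gz8rrrrrkkk', group 1 = 'gz8'; at [14:24] match 'yzzztirkkk', group 1 = 'yzzz'; at [25:34] match 'yzJrkkkkk', group 1 = 'yz'.
Because there's exactly one group, `findall` drops the full match and keeps group 1 from each hit.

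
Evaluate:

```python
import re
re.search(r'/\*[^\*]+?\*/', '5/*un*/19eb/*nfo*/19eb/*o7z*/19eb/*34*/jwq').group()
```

'/*un*/'

`re.search` scans for the first position where the pattern succeeds.
The match spans [1:7] → '/*un*/'.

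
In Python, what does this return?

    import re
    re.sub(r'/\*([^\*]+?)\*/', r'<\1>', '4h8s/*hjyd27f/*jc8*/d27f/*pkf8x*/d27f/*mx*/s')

Matches: at [13:20] → '/*jc8*/'; at [24:33] → '/*pkf8x*/'; at [37:43] → '/*mx*/'.
Each match is replaced using the text its own group 1 captured.

'4h8s/*hjyd27f<jc8>d27f<pkf8x>d27f<mx>s'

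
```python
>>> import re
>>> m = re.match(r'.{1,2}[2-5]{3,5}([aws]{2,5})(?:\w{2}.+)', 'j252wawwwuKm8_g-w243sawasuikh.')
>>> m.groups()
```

The match spans [0:30] → 'j252wawwwuKm8_g-w243sawasuikh.'.
Captured: group 1 = 'wawww'.

('wawww',)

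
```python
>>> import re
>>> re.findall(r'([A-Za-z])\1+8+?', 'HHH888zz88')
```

`\1` is not a pattern — it's the concrete string captured by group 1, re-applied verbatim.
`findall` collects group 1 from each match (2 total).

['H', 'z']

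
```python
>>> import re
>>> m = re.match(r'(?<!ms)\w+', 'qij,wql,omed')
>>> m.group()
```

'qij'

Because the assertion is negative and zero-width, positions next to the forbidden text are skipped.
`match` is anchored at position 0; if the pattern doesn't fit there, it returns None.
The match spans [0:3] → 'qij'.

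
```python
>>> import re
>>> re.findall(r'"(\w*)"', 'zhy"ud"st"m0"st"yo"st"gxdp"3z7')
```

With a single group, `findall` returns only what that group captured — 4 items.

['ud', 'm0', 'yo', 'gxdp']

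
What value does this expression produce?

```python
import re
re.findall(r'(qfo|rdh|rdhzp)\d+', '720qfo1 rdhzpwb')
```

['qfo']

One capturing group, so `findall` returns just the captured substring from the one match — 1 in all.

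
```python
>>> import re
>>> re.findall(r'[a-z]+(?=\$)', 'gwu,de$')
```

The positive lookaround only admits positions where the adjacent text matches; those characters stay outside the span.
`findall` yields the raw match text (1 of them) because the pattern has no groups.

['de']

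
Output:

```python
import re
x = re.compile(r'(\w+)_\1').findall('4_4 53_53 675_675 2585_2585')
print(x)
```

['4', '53', '675', '2585']

A backreference is literal: `\1` must see the identical characters the first group matched.
Walking the string: at [0:3] match '4_4', group 1 = '4'; at [4:9] match '53_53', group 1 = '53'; at [10:17] match '675_675', group 1 = '675'; at [18:27] match '2585_2585', group 1 = '2585'.
`findall` collects group 1 from each match (4 total).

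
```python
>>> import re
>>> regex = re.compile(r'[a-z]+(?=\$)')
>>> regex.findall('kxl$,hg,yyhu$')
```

['kxl', 'yyhu']

Because the assertion is zero-width, the text it checks is not consumed and won't appear in the result.
Since nothing is captured, `findall` lists the 2 matched substrings directly.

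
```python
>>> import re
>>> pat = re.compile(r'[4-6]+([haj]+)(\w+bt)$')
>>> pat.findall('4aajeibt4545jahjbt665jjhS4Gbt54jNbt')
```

[('aaj', 'eibt4545jahjbt665jjhS4Gbt54jNbt')]

This matches one or more of a character in [4-6]; then one or more of one of [haj] (captured); then one or more of a word character, then the literal 'bt' (captured); then anchored at the end.
Multiple groups make `findall` return tuples — one 2-tuple for the one match.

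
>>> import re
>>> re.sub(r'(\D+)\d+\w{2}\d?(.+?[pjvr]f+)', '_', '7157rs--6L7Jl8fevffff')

The pattern matches one or more of a non-digit (captured); then one or more of a digit, then exactly 2 of a word character, then optionally a digit; then one or more of any character (lazy), then one of [pjvr], then one or more of a literal 'f' (captured).
Matches: at [4:21] → 'rs--6L7Jl8fevffff'.
`sub` substitutes '_' at each match site.

'7157_'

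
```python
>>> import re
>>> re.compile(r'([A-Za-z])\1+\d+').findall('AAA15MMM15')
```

`\1` is not a pattern — it's the concrete string captured by group 1, re-applied verbatim.
Matches: at [0:5] match 'AAA15', group 1 = 'A'; at [5:10] match 'MMM15', group 1 = 'M'.
With a single group, `findall` returns only what that group captured — 2 items.

['A', 'M']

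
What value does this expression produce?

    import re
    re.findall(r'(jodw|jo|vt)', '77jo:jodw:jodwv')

['jo', 'jodw', 'jodw']

Alternation tries branches left to right and keeps the first one that lets the overall match succeed at that position.
Because there's exactly one group, `findall` drops the full match and keeps group 1 from each hit.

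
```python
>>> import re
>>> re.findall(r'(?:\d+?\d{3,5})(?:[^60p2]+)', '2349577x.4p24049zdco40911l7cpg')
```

['2349577x.4', '24049zdco4', '0911l7c']

`findall` yields the raw match text (3 of them) because the pattern has no groups.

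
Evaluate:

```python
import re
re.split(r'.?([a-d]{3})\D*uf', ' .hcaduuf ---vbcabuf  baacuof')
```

[' .', 'cad', '  baacuof']

Because the pattern has a capturing group, `split` also inserts each captured text between the pieces.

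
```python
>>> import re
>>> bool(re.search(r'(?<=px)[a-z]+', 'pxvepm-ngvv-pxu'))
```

The lookaround is zero-width — it requires the adjacent text to match without consuming it, so the asserted text isn't part of the match.
`re.search` scans for the first position where the pattern succeeds.
The match spans [2:6] → 'vepm'.

True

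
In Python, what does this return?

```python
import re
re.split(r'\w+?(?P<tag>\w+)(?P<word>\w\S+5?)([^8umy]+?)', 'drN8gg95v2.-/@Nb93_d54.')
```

['', 'rN8gg95v', '2.-/@Nb93_d54', '.', '']

This matches one or more of a word character (lazy); then one or more of a word character (captured as 'tag'); then a word character, then one or more of a non-whitespace character, then optionally the literal '5' (captured as 'word'); then one or more of any character except [8umy] (lazy) (captured).
The `?` after the quantifier makes it lazy — it takes as little as possible before letting the rest of the pattern try.
Matches to split on: at [0:23] → 'drN8gg95v2.-/@Nb93_d54.'.
With a capturing group present, the delimiter's captured portion is kept in the result list.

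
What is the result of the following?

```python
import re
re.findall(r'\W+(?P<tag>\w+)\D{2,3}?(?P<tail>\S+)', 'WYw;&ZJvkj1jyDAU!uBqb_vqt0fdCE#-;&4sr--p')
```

[('ZJvkj1jyDAU', 'Bqb_vqt0fdCE#-;&4sr--p')]

The pattern matches one or more of a non-word character; then one or more of a word character (captured as 'tag'); then 2 to 3 of a non-digit (lazy); then one or more of a non-whitespace character (captured as 'tail').
A `+?`/`*?`/`{m,n}?` starts at its minimum and grows only as far as needed for what follows to match.
Matches: at [3:40] match ';&ZJvkj1jyDAU!uBqb_vqt0fdCE#-;&4sr--p', groups = ('ZJvkj1jyDAU', 'Bqb_vqt0fdCE#-;&4sr--p').
2 groups means the one result is a tuple of 2 captured strings — 1 here.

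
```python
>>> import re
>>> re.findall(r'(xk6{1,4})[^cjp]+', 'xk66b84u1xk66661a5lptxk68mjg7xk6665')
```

The pattern matches the literal 'xk', then 1 to 4 of the literal '6' (captured); then one or more of any character except [cjp].
Walking the string: at [0:19] match 'xk66b84u1xk66661a5l', group 1 = 'xk66'; at [21:26] match 'xk68m', group 1 = 'xk6'; at [29:35] match 'xk6665', group 1 = 'xk666'.
With a single group, `findall` returns only what that group captured — 3 items.

['xk66', 'xk6', 'xk666']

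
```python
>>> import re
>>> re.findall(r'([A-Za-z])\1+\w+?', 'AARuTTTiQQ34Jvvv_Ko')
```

['A', 'T', 'Q', 'v']

After group 1 captures some text, `\1` only succeeds where that same text appears again.
Matches: at [0:3] match 'AAR', group 1 = 'A'; at [4:8] match 'TTTi', group 1 = 'T'; at [8:11] match 'QQ3', group 1 = 'Q'; at [13:17] match 'vvv_', group 1 = 'v'.
Because there's exactly one group, `findall` drops the full match and keeps group 1 from each hit.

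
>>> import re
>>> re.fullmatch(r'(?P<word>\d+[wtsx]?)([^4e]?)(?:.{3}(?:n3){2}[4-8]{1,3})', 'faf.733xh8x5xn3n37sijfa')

The pattern matches one or more of a digit, then optionally one of [wtsx] (captured as 'word'); then optionally any character except [4e] (captured); then exactly 3 of any character, then the literal 'n3' repeated 2 times, then 1 to 3 of a character in [4-8] (non-capturing group).
For `fullmatch`, every character of the input must be accounted for by the pattern.
Here there's no way to consume every character, so the call returns None.

None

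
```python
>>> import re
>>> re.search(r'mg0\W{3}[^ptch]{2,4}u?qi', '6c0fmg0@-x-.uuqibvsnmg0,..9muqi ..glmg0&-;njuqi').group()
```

'mg0,..9muqi'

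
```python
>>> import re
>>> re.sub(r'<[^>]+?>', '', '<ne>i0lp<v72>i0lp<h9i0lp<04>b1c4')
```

'i0lpi0lpb1c4'

Each match is replaced by ''.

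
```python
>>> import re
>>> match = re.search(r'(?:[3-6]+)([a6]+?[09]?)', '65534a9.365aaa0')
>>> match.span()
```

(0, 7)

The pattern matches one or more of a character in [3-6] (non-capturing group); then one or more of one of [a6] (lazy), then optionally one of [09] (captured).
Unlike `match`, `search` isn't anchored — it looks for the pattern anywhere in the string.
The match spans [0:7] → '65534a9'.
Captured: group 1 = 'a9'.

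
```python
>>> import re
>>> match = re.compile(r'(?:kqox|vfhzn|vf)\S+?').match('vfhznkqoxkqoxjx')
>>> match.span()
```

`re.match` only tries the pattern at the start of the string.
The match spans [0:6] → 'vfhznk'.

(0, 6)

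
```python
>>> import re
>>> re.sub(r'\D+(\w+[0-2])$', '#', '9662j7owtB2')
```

'9662#'

The pattern matches one or more of a non-digit; then one or more of a word character, then a character in [0-2] (captured); then anchored at the end.
`sub` substitutes '#' at each match site.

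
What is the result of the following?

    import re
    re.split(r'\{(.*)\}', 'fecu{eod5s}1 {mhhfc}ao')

['fecu', 'eod5s}1 {mhhfc', 'ao']

Matches to split on: at [4:20] → '{eod5s}1 {mhhfc}'.
Because the pattern has a capturing group, `split` also inserts each captured text between the pieces.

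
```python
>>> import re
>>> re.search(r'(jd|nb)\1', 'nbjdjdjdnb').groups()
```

('jd',)

After group 1 captures some text, `\1` only succeeds where that same text appears again.
`re.search` tries every starting position until one works.
The match spans [2:6] → 'jdjd'.
Captured: group 1 = 'jd'.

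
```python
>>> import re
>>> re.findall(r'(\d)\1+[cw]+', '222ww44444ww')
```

A backreference is literal: `\1` must see the identical characters the first group matched.
Walking the string: at [0:5] match '222ww', group 1 = '2'; at [5:12] match '44444ww', group 1 = '4'.
One capturing group, so `findall` returns just the captured substring from each match — 2 in all.

['2', '4']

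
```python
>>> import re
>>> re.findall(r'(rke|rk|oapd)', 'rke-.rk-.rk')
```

`|` is ordered: at each position the engine commits to the first alternative that works.
Matches: at [0:3] match 'rke', group 1 = 'rke'; at [5:7] match 'rk', group 1 = 'rk'; at [9:11] match 'rk', group 1 = 'rk'.
One capturing group, so `findall` returns just the captured substring from each match — 3 in all.

['rke', 'rk', 'rk']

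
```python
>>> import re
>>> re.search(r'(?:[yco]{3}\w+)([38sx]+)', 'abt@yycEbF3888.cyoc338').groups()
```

('8',)

This matches exactly 3 of one of [yco], then one or more of a word character (non-capturing group); then one or more of one of [38sx] (captured).
Unlike `match`, `search` isn't anchored — it looks for the pattern anywhere in the string.
The match spans [4:14] → 'yycEbF3888'.
Captured: group 1 = '8'.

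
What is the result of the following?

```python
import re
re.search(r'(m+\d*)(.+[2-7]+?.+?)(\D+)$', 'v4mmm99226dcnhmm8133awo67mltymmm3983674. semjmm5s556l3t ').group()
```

The match spans [2:56] → 'mmm99226dcnhmm8133awo67mltymmm3983674. semjmm5s556l3t '.

'mmm99226dcnhmm8133awo67mltymmm3983674. semjmm5s556l3t '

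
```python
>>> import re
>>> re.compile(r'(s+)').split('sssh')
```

This matches one or more of a literal 's' (captured).
Matches to split on: at [0:3] → 'sss'.
Because the pattern has a capturing group, `split` also inserts each captured text between the pieces.

['', 'sss', 'h']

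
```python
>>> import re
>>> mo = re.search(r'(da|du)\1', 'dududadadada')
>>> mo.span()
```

(0, 4)

After group 1 captures some text, `\1` only succeeds where that same text appears again.
`re.search` tries every starting position until one works.
The match spans [0:4] → 'dudu'.
Captured: group 1 = 'du'.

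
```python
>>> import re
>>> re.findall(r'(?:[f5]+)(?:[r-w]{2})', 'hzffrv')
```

['ffrv']

This matches one or more of one of [f5] (non-capturing group); then exactly 2 of a character in [r-w] (non-capturing group).
Scanning left to right: at [2:6] → 'ffrv'.
With no groups in the pattern, `findall` gives back each whole match — 1 here.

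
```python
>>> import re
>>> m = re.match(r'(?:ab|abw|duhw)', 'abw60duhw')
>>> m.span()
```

(0, 2)

Alternation isn't longest-match — the leftmost alternative that fits at this position is chosen.
`match` is anchored at position 0; if the pattern doesn't fit there, it returns None.
The match spans [0:2] → 'ab'.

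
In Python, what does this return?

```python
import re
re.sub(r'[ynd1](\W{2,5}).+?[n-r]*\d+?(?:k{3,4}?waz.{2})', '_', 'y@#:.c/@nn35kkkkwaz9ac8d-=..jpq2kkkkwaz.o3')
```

'_c8_3'

Pattern: one of [ynd1]; then 2 to 5 of a non-word character (captured); then one or more of any character (lazy), then zero or more of a character in [n-r], then one or more of a digit (lazy); then 3 to 4 of the literal 'k' (lazy), then the literal 'waz', then exactly 2 of any character (non-capturing group).
A non-greedy quantifier consumes as few characters as it can — just enough that the remainder of the pattern still matches from where it stops; whatever follows it matches normally.
Matches: at [0:21] → 'y@#:.c/@nn35kkkkwaz9a'; at [23:41] → 'd-=..jpq2kkkkwaz.o'.
Each match is replaced by '_'.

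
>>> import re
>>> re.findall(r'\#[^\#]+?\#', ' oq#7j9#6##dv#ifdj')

Scanning left to right: at [3:8] → '#7j9#'; at [10:14] → '#dv#'.
No capturing groups, so `findall` returns the 2 full match strings.

['#7j9#', '#dv#']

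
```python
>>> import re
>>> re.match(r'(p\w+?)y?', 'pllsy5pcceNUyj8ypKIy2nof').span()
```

(0, 2)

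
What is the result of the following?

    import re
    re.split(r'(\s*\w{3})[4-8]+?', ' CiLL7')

The pattern matches zero or more of whitespace, then exactly 3 of a word character (captured); then one or more of a character in [4-8] (lazy).
Matches to split on: at [2:6] → 'iLL7'.
Because the pattern has a capturing group, `split` also inserts each captured text between the pieces.

[' C', 'iLL', '']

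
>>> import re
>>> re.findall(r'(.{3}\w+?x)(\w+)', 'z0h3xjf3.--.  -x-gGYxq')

[('z0h3x', 'jf3'), ('-x-gGYx', 'q')]

`findall` packs the 2 group values into a tuple for every match.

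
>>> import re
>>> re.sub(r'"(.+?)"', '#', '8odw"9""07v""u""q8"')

'8odw####'

Each match is replaced by '#'.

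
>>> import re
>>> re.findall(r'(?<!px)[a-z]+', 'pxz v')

The negative lookaround is zero-width — it rules out positions where the adjacent text would match, without consuming anything.
Since nothing is captured, `findall` lists the 2 matched substrings directly.

['pxz', 'v']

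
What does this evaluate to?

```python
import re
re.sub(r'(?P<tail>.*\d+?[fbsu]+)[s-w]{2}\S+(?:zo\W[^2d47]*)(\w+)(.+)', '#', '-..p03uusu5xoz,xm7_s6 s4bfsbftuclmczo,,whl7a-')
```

'#'

This matches zero or more of any character, then one or more of a digit (lazy), then one or more of one of [fbsu] (captured as 'tail'); then exactly 2 of a character in [s-w], then one or more of a non-whitespace character; then the literal 'zo', then a non-word character, then zero or more of any character except [2d47] (non-capturing group); then one or more of a word character (captured); then one or more of any character (captured).
Matches: at [0:45] → '-..p03uusu5xoz,xm7_s6 s4bfsbftuclmczo,,whl7a-'.
Each match is replaced by '#'.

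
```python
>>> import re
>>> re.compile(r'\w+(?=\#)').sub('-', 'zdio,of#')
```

The `(?=…)`/`(?<=…)` assertion just peeks at neighbouring text; it doesn't advance the match position.
`sub` substitutes '-' at each match site.

'zdio,-#'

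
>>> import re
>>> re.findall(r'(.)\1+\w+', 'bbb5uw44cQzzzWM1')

After group 1 captures some text, `\1` only succeeds where that same text appears again.
Because there's exactly one group, `findall` drops the full match and keeps group 1 from the one hit.

['b']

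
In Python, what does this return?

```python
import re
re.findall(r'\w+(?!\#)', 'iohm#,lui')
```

A negative assertion filters positions out without eating any characters.
Walking the string: at [0:3] → 'ioh'; at [6:9] → 'lui'.
No capturing groups, so `findall` returns the 2 full match strings.

['ioh', 'lui']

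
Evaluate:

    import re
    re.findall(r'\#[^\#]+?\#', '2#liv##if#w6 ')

['#liv#', '#if#']

Scanning left to right: at [1:6] → '#liv#'; at [6:10] → '#if#'.
With no groups in the pattern, `findall` gives back each whole match — 2 here.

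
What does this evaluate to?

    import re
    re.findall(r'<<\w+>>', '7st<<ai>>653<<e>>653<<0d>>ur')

Scanning left to right: at [3:9] → '<<ai>>'; at [12:17] → '<<e>>'; at [20:26] → '<<0d>>'.
With no groups in the pattern, `findall` gives back each whole match — 3 here.

['<<ai>>', '<<e>>', '<<0d>>']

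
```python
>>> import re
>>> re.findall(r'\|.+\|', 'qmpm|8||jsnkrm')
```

No capturing groups, so `findall` returns the 1 full match string.

['|8||']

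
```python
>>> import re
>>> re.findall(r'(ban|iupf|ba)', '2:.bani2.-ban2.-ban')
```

['ban', 'ban', 'ban']

Alternation tries branches left to right and keeps the first one that lets the overall match succeed at that position.
Because there's exactly one group, `findall` drops the full match and keeps group 1 from each hit.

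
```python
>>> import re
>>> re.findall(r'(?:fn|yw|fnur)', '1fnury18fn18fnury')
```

['fn', 'fn', 'fn']

Branches in `(...|...)` are attempted left-to-right; the first branch that allows the whole pattern to succeed is taken.
Scanning left to right: at [1:3] → 'fn'; at [8:10] → 'fn'; at [12:14] → 'fn'.
Since nothing is captured, `findall` lists the 3 matched substrings directly.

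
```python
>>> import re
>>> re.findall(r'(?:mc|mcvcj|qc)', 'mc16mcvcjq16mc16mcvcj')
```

Alternation isn't longest-match — the leftmost alternative that fits at this position is chosen.
Walking the string: at [0:2] → 'mc'; at [4:6] → 'mc'; at [12:14] → 'mc'; at [16:18] → 'mc'.
`findall` yields the raw match text (4 of them) because the pattern has no groups.

['mc', 'mc', 'mc', 'mc']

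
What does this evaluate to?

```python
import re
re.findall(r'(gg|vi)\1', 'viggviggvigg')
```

A backreference is literal: `\1` must see the identical characters the first group matched.
Because there's exactly one group, `findall` drops the full match and keeps group 1 from each hit.
Nothing in the string satisfies the pattern, so the list is empty.

[]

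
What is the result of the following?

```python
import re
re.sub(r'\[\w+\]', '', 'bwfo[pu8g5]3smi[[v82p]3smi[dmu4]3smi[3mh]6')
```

'bwfo3smi[3smi3smi6'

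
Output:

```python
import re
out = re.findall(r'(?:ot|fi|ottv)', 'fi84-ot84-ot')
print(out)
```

Walking the string: at [0:2] → 'fi'; at [5:7] → 'ot'; at [10:12] → 'ot'.
No capturing groups, so `findall` returns the 3 full match strings.

['fi', 'ot', 'ot']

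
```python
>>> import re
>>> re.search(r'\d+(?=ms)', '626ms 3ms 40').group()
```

The positive lookaround only admits positions where the adjacent text matches; those characters stay outside the span.
The match spans [0:3] → '626'.

'626'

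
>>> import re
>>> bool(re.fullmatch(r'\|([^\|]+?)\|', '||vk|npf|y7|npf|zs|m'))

False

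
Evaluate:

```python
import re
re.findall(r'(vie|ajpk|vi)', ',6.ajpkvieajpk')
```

The regex engine tests alternatives in the order written; an earlier branch that matches wins even if a later one would match more.
With a single group, `findall` returns only what that group captured — 3 items.

['ajpk', 'vie', 'ajpk']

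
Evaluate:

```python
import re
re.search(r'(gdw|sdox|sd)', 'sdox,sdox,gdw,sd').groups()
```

Alternation isn't longest-match — the leftmost alternative that fits at this position is chosen.
`re.search` scans for the first position where the pattern succeeds.
The match spans [0:4] → 'sdox'.
Captured: group 1 = 'sdox'.

('sdox',)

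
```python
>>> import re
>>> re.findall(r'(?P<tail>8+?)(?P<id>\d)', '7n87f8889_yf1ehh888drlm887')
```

[('8', '7'), ('8', '8'), ('8', '9'), ('8', '8'), ('8', '8')]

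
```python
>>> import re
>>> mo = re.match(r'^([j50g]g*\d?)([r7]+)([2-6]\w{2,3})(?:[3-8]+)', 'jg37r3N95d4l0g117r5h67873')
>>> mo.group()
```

'jg37r3N95'

With `match`, the pattern is implicitly anchored at the beginning.
The match spans [0:9] → 'jg37r3N95'.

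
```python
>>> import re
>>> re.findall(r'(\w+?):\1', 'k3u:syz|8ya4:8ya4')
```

A backreference is literal: `\1` must see the identical characters the first group matched.
Matches: at [8:17] match '8ya4:8ya4', group 1 = '8ya4'.
Because there's exactly one group, `findall` drops the full match and keeps group 1 from the one hit.

['8ya4']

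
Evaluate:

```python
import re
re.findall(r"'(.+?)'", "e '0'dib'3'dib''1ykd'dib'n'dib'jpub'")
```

['0', '3', "'1ykd", 'n', 'jpub']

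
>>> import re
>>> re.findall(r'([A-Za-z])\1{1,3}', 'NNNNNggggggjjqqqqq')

['N', 'g', 'g', 'j', 'q']

The backreference `\1` re-matches whatever the first group consumed, character for character.
`findall` collects group 1 from each match (5 total).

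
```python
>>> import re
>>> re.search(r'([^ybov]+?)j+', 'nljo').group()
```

This matches one or more of any character except [ybov] (lazy) (captured); then one or more of a literal 'j'.
`re.search` scans for the first position where the pattern succeeds.
The match spans [0:3] → 'nlj'.
Captured: group 1 = 'nl'.

'nlj'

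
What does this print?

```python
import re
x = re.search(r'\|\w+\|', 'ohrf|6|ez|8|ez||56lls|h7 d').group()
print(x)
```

The match spans [4:7] → '|6|'.

|6|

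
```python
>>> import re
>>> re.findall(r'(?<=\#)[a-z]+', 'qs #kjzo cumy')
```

Because the assertion is zero-width, the text it checks is not consumed and won't appear in the result.
Scanning left to right: at [4:8] → 'kjzo'.
No capturing groups, so `findall` returns the 1 full match string.

['kjzo']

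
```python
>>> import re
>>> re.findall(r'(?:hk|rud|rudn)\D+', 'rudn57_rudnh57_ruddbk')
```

['rudn', 'rudnh', 'ruddbk']

Since nothing is captured, `findall` lists the 3 matched substrings directly.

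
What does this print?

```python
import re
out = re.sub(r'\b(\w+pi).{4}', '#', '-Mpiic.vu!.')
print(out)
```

-#u!.

Pattern: a word boundary (`\b`, zero-width); then one or more of a word character, then the literal 'pi' (captured); then exactly 4 of any character.
Matches: at [1:8] → 'Mpiic.v'.
`sub` substitutes '#' at each match site.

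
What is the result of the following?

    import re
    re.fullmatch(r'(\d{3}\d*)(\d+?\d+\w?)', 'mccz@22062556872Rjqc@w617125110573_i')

None

Pattern: exactly 3 of a digit, then zero or more of a digit (captured); then one or more of a digit (lazy), then one or more of a digit, then optionally a word character (captured).
`fullmatch` succeeds only if the pattern covers the string from start to end.
Here there's no way to consume every character, so the call returns None.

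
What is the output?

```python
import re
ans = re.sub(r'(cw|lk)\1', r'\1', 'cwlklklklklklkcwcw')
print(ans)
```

cwlklklkcw

The backreference `\1` re-matches whatever the first group consumed, character for character.
Matches: at [2:6] → 'lklk'; at [6:10] → 'lklk'; at [10:14] → 'lklk'; at [14:18] → 'cwcw'.
`\1` in the replacement pulls in group 1's text for each match.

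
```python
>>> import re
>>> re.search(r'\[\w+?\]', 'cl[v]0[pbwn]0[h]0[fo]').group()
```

'[v]'

`re.search` scans for the first position where the pattern succeeds.
The match spans [2:5] → '[v]'.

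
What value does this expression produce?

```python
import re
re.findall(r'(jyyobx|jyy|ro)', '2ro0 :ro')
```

['ro', 'ro']

Scanning left to right: at [1:3] match 'ro', group 1 = 'ro'; at [6:8] match 'ro', group 1 = 'ro'.
Because there's exactly one group, `findall` drops the full match and keeps group 1 from each hit.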